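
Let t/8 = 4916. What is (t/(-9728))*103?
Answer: -126587/304 ≈ -416.40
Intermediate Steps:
t = 39328 (t = 8*4916 = 39328)
(t/(-9728))*103 = (39328/(-9728))*103 = (39328*(-1/9728))*103 = -1229/304*103 = -126587/304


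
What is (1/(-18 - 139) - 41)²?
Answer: 41447844/24649 ≈ 1681.5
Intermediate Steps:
(1/(-18 - 139) - 41)² = (1/(-157) - 41)² = (-1/157 - 41)² = (-6438/157)² = 41447844/24649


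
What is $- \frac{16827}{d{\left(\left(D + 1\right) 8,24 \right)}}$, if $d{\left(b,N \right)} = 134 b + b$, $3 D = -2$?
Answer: $- \frac{5609}{120} \approx -46.742$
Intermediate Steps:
$D = - \frac{2}{3}$ ($D = \frac{1}{3} \left(-2\right) = - \frac{2}{3} \approx -0.66667$)
$d{\left(b,N \right)} = 135 b$
$- \frac{16827}{d{\left(\left(D + 1\right) 8,24 \right)}} = - \frac{16827}{135 \left(- \frac{2}{3} + 1\right) 8} = - \frac{16827}{135 \cdot \frac{1}{3} \cdot 8} = - \frac{16827}{135 \cdot \frac{8}{3}} = - \frac{16827}{360} = \left(-16827\right) \frac{1}{360} = - \frac{5609}{120}$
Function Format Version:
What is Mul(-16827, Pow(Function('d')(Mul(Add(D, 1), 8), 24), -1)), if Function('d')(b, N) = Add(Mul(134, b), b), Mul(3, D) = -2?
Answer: Rational(-5609, 120) ≈ -46.742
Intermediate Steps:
D = Rational(-2, 3) (D = Mul(Rational(1, 3), -2) = Rational(-2, 3) ≈ -0.66667)
Function('d')(b, N) = Mul(135, b)
Mul(-16827, Pow(Function('d')(Mul(Add(D, 1), 8), 24), -1)) = Mul(-16827, Pow(Mul(135, Mul(Add(Rational(-2, 3), 1), 8)), -1)) = Mul(-16827, Pow(Mul(135, Mul(Rational(1, 3), 8)), -1)) = Mul(-16827, Pow(Mul(135, Rational(8, 3)), -1)) = Mul(-16827, Pow(360, -1)) = Mul(-16827, Rational(1, 360)) = Rational(-5609, 120)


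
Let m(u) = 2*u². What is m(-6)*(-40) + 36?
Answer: -2844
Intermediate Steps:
m(-6)*(-40) + 36 = (2*(-6)²)*(-40) + 36 = (2*36)*(-40) + 36 = 72*(-40) + 36 = -2880 + 36 = -2844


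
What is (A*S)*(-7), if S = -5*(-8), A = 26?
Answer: -7280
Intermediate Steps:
S = 40
(A*S)*(-7) = (26*40)*(-7) = 1040*(-7) = -7280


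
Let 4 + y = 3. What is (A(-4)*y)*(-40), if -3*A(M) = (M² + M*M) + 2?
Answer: -1360/3 ≈ -453.33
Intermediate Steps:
y = -1 (y = -4 + 3 = -1)
A(M) = -⅔ - 2*M²/3 (A(M) = -((M² + M*M) + 2)/3 = -((M² + M²) + 2)/3 = -(2*M² + 2)/3 = -(2 + 2*M²)/3 = -⅔ - 2*M²/3)
(A(-4)*y)*(-40) = ((-⅔ - ⅔*(-4)²)*(-1))*(-40) = ((-⅔ - ⅔*16)*(-1))*(-40) = ((-⅔ - 32/3)*(-1))*(-40) = -34/3*(-1)*(-40) = (34/3)*(-40) = -1360/3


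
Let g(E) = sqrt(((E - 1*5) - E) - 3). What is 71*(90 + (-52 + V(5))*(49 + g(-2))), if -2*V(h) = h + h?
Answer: -191913 - 8094*I*sqrt(2) ≈ -1.9191e+5 - 11447.0*I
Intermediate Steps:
V(h) = -h (V(h) = -(h + h)/2 = -h)
g(E) = 2*I*sqrt(2) (g(E) = sqrt(((E - 5) - E) - 3) = sqrt(((-5 + E) - E) - 3) = sqrt(-5 - 3) = sqrt(-8) = 2*I*sqrt(2))
71*(90 + (-52 + V(5))*(49 + g(-2))) = 71*(90 + (-52 - 1*5)*(49 + 2*I*sqrt(2))) = 71*(90 + (-52 - 5)*(49 + 2*I*sqrt(2))) = 71*(90 - 57*(49 + 2*I*sqrt(2))) = 71*(90 + (-2793 - 114*I*sqrt(2))) = 71*(-2703 - 114*I*sqrt(2)) = -191913 - 8094*I*sqrt(2)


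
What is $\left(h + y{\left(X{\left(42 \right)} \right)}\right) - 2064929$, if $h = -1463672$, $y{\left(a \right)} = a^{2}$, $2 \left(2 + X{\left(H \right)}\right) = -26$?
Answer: $-3528376$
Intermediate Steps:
$X{\left(H \right)} = -15$ ($X{\left(H \right)} = -2 + \frac{1}{2} \left(-26\right) = -2 - 13 = -15$)
$\left(h + y{\left(X{\left(42 \right)} \right)}\right) - 2064929 = \left(-1463672 + \left(-15\right)^{2}\right) - 2064929 = \left(-1463672 + 225\right) - 2064929 = -1463447 - 2064929 = -3528376$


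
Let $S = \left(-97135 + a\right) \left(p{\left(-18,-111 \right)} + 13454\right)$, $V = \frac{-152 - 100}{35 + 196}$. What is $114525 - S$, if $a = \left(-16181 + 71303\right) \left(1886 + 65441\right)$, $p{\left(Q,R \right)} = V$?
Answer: $- \frac{549176259240563}{11} \approx -4.9925 \cdot 10^{13}$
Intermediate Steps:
$V = - \frac{12}{11}$ ($V = - \frac{252}{231} = \left(-252\right) \frac{1}{231} = - \frac{12}{11} \approx -1.0909$)
$p{\left(Q,R \right)} = - \frac{12}{11}$
$a = 3711198894$ ($a = 55122 \cdot 67327 = 3711198894$)
$S = \frac{549176260500338}{11}$ ($S = \left(-97135 + 3711198894\right) \left(- \frac{12}{11} + 13454\right) = 3711101759 \cdot \frac{147982}{11} = \frac{549176260500338}{11} \approx 4.9925 \cdot 10^{13}$)
$114525 - S = 114525 - \frac{549176260500338}{11} = - \frac{549176259240563}{11}$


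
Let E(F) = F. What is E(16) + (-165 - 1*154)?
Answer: -303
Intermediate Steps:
E(16) + (-165 - 1*154) = 16 + (-165 - 1*154) = 16 + (-165 - 154) = 16 - 319 = -303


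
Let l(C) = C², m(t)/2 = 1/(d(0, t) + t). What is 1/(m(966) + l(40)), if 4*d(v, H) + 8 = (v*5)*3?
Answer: 482/771201 ≈ 0.00062500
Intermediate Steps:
d(v, H) = -2 + 15*v/4 (d(v, H) = -2 + ((v*5)*3)/4 = -2 + ((5*v)*3)/4 = -2 + (15*v)/4 = -2 + 15*v/4)
m(t) = 2/(-2 + t) (m(t) = 2/((-2 + (15/4)*0) + t) = 2/((-2 + 0) + t) = 2/(-2 + t))
1/(m(966) + l(40)) = 1/(2/(-2 + 966) + 40²) = 1/(2/964 + 1600) = 1/(2*(1/964) + 1600) = 1/(1/482 + 1600) = 1/(771201/482) = 482/771201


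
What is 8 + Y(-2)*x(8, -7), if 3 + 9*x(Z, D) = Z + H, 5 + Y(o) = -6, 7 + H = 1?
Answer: 83/9 ≈ 9.2222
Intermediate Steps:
H = -6 (H = -7 + 1 = -6)
Y(o) = -11 (Y(o) = -5 - 6 = -11)
x(Z, D) = -1 + Z/9 (x(Z, D) = -⅓ + (Z - 6)/9 = -⅓ + (-6 + Z)/9 = -⅓ + (-⅔ + Z/9) = -1 + Z/9)
8 + Y(-2)*x(8, -7) = 8 - 11*(-1 + (⅑)*8) = 8 - 11*(-1 + 8/9) = 8 - 11*(-⅑) = 8 + 11/9 = 83/9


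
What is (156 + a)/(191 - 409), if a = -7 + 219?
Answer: -184/109 ≈ -1.6881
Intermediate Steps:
a = 212
(156 + a)/(191 - 409) = (156 + 212)/(191 - 409) = 368/(-218) = 368*(-1/218) = -184/109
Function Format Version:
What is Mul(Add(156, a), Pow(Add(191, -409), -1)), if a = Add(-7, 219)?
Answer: Rational(-184, 109) ≈ -1.6881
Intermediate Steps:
a = 212
Mul(Add(156, a), Pow(Add(191, -409), -1)) = Mul(Add(156, 212), Pow(Add(191, -409), -1)) = Mul(368, Pow(-218, -1)) = Mul(368, Rational(-1, 218)) = Rational(-184, 109)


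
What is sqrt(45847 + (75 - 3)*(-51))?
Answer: 5*sqrt(1687) ≈ 205.37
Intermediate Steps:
sqrt(45847 + (75 - 3)*(-51)) = sqrt(45847 + 72*(-51)) = sqrt(45847 - 3672) = sqrt(42175) = 5*sqrt(1687)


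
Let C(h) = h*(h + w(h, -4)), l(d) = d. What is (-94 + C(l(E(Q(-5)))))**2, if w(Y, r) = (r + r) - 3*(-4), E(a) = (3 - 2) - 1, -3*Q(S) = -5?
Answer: 8836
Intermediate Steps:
Q(S) = 5/3 (Q(S) = -1/3*(-5) = 5/3)
E(a) = 0 (E(a) = 1 - 1 = 0)
w(Y, r) = 12 + 2*r (w(Y, r) = 2*r + 12 = 12 + 2*r)
C(h) = h*(4 + h) (C(h) = h*(h + (12 + 2*(-4))) = h*(h + (12 - 8)) = h*(h + 4) = h*(4 + h))
(-94 + C(l(E(Q(-5)))))**2 = (-94 + 0*(4 + 0))**2 = (-94 + 0*4)**2 = (-94 + 0)**2 = (-94)**2 = 8836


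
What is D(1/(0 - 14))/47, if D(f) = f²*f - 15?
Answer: -41161/128968 ≈ -0.31916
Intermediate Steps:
D(f) = -15 + f³ (D(f) = f³ - 15 = -15 + f³)
D(1/(0 - 14))/47 = (-15 + (1/(0 - 14))³)/47 = (-15 + (1/(-14))³)*(1/47) = (-15 + (-1/14)³)*(1/47) = (-15 - 1/2744)*(1/47) = -41161/2744*1/47 = -41161/128968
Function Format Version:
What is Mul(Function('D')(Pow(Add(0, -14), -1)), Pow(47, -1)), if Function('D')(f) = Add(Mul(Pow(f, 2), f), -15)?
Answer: Rational(-41161, 128968) ≈ -0.31916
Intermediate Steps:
Function('D')(f) = Add(-15, Pow(f, 3)) (Function('D')(f) = Add(Pow(f, 3), -15) = Add(-15, Pow(f, 3)))
Mul(Function('D')(Pow(Add(0, -14), -1)), Pow(47, -1)) = Mul(Add(-15, Pow(Pow(Add(0, -14), -1), 3)), Pow(47, -1)) = Mul(Add(-15, Pow(Pow(-14, -1), 3)), Rational(1, 47)) = Mul(Add(-15, Pow(Rational(-1, 14), 3)), Rational(1, 47)) = Mul(Add(-15, Rational(-1, 2744)), Rational(1, 47)) = Mul(Rational(-41161, 2744), Rational(1, 47)) = Rational(-41161, 128968)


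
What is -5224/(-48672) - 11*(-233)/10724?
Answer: 1412254/4077801 ≈ 0.34633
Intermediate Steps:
-5224/(-48672) - 11*(-233)/10724 = -5224*(-1/48672) + 2563*(1/10724) = 653/6084 + 2563/10724 = 1412254/4077801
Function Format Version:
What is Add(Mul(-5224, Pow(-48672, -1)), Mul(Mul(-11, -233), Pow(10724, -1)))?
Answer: Rational(1412254, 4077801) ≈ 0.34633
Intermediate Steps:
Add(Mul(-5224, Pow(-48672, -1)), Mul(Mul(-11, -233), Pow(10724, -1))) = Add(Mul(-5224, Rational(-1, 48672)), Mul(2563, Rational(1, 10724))) = Add(Rational(653, 6084), Rational(2563, 10724)) = Rational(1412254, 4077801)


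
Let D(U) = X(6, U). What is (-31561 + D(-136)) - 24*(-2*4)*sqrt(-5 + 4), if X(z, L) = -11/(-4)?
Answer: -126233/4 + 192*I ≈ -31558.0 + 192.0*I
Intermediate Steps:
X(z, L) = 11/4 (X(z, L) = -11*(-1/4) = 11/4)
D(U) = 11/4
(-31561 + D(-136)) - 24*(-2*4)*sqrt(-5 + 4) = (-31561 + 11/4) - 24*(-2*4)*sqrt(-5 + 4) = -126233/4 - (-192)*sqrt(-1) = -126233/4 - (-192)*I = -126233/4 + 192*I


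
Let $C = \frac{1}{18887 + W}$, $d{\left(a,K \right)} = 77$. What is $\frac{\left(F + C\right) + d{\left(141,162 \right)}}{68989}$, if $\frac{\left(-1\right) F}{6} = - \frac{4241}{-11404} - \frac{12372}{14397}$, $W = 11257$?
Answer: $\frac{32963272835453}{28453041559886784} \approx 0.0011585$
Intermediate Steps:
$C = \frac{1}{30144}$ ($C = \frac{1}{18887 + 11257} = \frac{1}{30144} \approx 3.3174 \cdot 10^{-5}$)
$F = \frac{80032611}{27363898}$ ($F = - 6 \left(- \frac{4241}{-11404} - \frac{12372}{14397}\right) = - 6 \left(\left(-4241\right) \left(- \frac{1}{11404}\right) - \frac{4124}{4799}\right) = - 6 \left(\frac{4241}{11404} - \frac{4124}{4799}\right) = \left(-6\right) \left(- \frac{26677537}{54727796}\right) = \frac{80032611}{27363898} \approx 2.9248$)
$\frac{\left(F + C\right) + d{\left(141,162 \right)}}{68989} = \frac{\left(\frac{80032611}{27363898} + \frac{1}{30144}\right) + 77}{68989} = \left(\frac{1206265194941}{412428670656} + 77\right) \frac{1}{68989} = \frac{32963272835453}{412428670656} \cdot \frac{1}{68989} = \frac{32963272835453}{28453041559886784}$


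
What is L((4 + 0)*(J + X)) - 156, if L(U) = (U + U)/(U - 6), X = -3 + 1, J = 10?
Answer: -1996/13 ≈ -153.54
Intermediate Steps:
X = -2
L(U) = 2*U/(-6 + U) (L(U) = (2*U)/(-6 + U) = 2*U/(-6 + U))
L((4 + 0)*(J + X)) - 156 = 2*((4 + 0)*(10 - 2))/(-6 + (4 + 0)*(10 - 2)) - 156 = 2*(4*8)/(-6 + 4*8) - 156 = 2*32/(-6 + 32) - 156 = 2*32/26 - 156 = 2*32*(1/26) - 156 = 32/13 - 156 = -1996/13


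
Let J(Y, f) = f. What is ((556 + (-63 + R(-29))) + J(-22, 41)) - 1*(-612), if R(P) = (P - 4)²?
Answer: 2235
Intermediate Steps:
R(P) = (-4 + P)²
((556 + (-63 + R(-29))) + J(-22, 41)) - 1*(-612) = ((556 + (-63 + (-4 - 29)²)) + 41) - 1*(-612) = ((556 + (-63 + (-33)²)) + 41) + 612 = ((556 + (-63 + 1089)) + 41) + 612 = ((556 + 1026) + 41) + 612 = (1582 + 41) + 612 = 1623 + 612 = 2235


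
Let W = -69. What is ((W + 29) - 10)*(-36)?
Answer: 1800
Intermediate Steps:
((W + 29) - 10)*(-36) = ((-69 + 29) - 10)*(-36) = (-40 - 10)*(-36) = -50*(-36) = 1800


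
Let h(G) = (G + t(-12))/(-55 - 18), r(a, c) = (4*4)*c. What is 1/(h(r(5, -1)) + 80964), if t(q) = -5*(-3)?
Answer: 73/5910373 ≈ 1.2351e-5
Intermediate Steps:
t(q) = 15
r(a, c) = 16*c
h(G) = -15/73 - G/73 (h(G) = (G + 15)/(-55 - 18) = (15 + G)/(-73) = (15 + G)*(-1/73) = -15/73 - G/73)
1/(h(r(5, -1)) + 80964) = 1/((-15/73 - 16*(-1)/73) + 80964) = 1/((-15/73 - 1/73*(-16)) + 80964) = 1/((-15/73 + 16/73) + 80964) = 1/(1/73 + 80964) = 1/(5910373/73) = 73/5910373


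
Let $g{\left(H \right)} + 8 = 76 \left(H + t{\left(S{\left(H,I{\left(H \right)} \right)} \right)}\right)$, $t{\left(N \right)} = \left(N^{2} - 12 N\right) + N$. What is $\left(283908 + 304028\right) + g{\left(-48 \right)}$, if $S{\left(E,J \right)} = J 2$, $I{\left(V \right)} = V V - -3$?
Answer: $1614690672$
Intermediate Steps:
$I{\left(V \right)} = 3 + V^{2}$ ($I{\left(V \right)} = V^{2} + 3 = 3 + V^{2}$)
$S{\left(E,J \right)} = 2 J$
$t{\left(N \right)} = N^{2} - 11 N$
$g{\left(H \right)} = -8 + 76 H + 76 \left(-5 + 2 H^{2}\right) \left(6 + 2 H^{2}\right)$ ($g{\left(H \right)} = -8 + 76 \left(H + 2 \left(3 + H^{2}\right) \left(-11 + 2 \left(3 + H^{2}\right)\right)\right) = -8 + 76 \left(H + \left(6 + 2 H^{2}\right) \left(-11 + \left(6 + 2 H^{2}\right)\right)\right) = -8 + 76 \left(H + \left(6 + 2 H^{2}\right) \left(-5 + 2 H^{2}\right)\right) = -8 + 76 \left(H + \left(-5 + 2 H^{2}\right) \left(6 + 2 H^{2}\right)\right) = -8 + \left(76 H + 76 \left(-5 + 2 H^{2}\right) \left(6 + 2 H^{2}\right)\right) = -8 + 76 H + 76 \left(-5 + 2 H^{2}\right) \left(6 + 2 H^{2}\right)$)
$\left(283908 + 304028\right) + g{\left(-48 \right)} = \left(283908 + 304028\right) + \left(-2288 + 76 \left(-48\right) + 152 \left(-48\right)^{2} + 304 \left(-48\right)^{4}\right) = 587936 + \left(-2288 - 3648 + 152 \cdot 2304 + 304 \cdot 5308416\right) = 587936 + \left(-2288 - 3648 + 350208 + 1613758464\right) = 587936 + 1614102736 = 1614690672$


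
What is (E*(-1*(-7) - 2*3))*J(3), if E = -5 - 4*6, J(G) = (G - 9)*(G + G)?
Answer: 1044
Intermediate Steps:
J(G) = 2*G*(-9 + G) (J(G) = (-9 + G)*(2*G) = 2*G*(-9 + G))
E = -29 (E = -5 - 24 = -29)
(E*(-1*(-7) - 2*3))*J(3) = (-29*(-1*(-7) - 2*3))*(2*3*(-9 + 3)) = (-29*(7 - 6))*(2*3*(-6)) = -29*1*(-36) = -29*(-36) = 1044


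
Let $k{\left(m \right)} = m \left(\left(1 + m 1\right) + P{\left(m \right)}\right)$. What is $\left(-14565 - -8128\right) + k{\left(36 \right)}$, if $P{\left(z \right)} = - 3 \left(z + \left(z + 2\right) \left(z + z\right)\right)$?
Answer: $-304481$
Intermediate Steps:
$P{\left(z \right)} = - 3 z - 6 z \left(2 + z\right)$ ($P{\left(z \right)} = - 3 \left(z + \left(2 + z\right) 2 z\right) = - 3 \left(z + 2 z \left(2 + z\right)\right) = - 3 z - 6 z \left(2 + z\right)$)
$k{\left(m \right)} = m \left(1 + m - 3 m \left(5 + 2 m\right)\right)$ ($k{\left(m \right)} = m \left(\left(1 + m 1\right) - 3 m \left(5 + 2 m\right)\right) = m \left(\left(1 + m\right) - 3 m \left(5 + 2 m\right)\right) = m \left(1 + m - 3 m \left(5 + 2 m\right)\right)$)
$\left(-14565 - -8128\right) + k{\left(36 \right)} = \left(-14565 - -8128\right) + 36 \left(1 - 504 - 6 \cdot 36^{2}\right) = \left(-14565 + 8128\right) + 36 \left(1 - 504 - 7776\right) = -6437 + 36 \left(1 - 504 - 7776\right) = -6437 + 36 \left(-8279\right) = -6437 - 298044 = -304481$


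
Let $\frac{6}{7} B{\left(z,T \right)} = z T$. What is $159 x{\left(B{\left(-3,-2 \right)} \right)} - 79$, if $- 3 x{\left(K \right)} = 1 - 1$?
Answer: $-79$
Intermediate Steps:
$B{\left(z,T \right)} = \frac{7 T z}{6}$ ($B{\left(z,T \right)} = \frac{7 z T}{6} = \frac{7 T z}{6}$)
$x{\left(K \right)} = 0$ ($x{\left(K \right)} = - \frac{1 - 1}{3} = \left(- \frac{1}{3}\right) 0 = 0$)
$159 x{\left(B{\left(-3,-2 \right)} \right)} - 79 = 159 \cdot 0 - 79 = 0 - 79 = -79$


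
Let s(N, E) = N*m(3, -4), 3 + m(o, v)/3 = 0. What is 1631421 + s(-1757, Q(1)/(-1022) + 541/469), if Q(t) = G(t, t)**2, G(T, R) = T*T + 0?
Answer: 1647234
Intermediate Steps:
m(o, v) = -9 (m(o, v) = -9 + 3*0 = -9 + 0 = -9)
G(T, R) = T**2 (G(T, R) = T**2 + 0 = T**2)
Q(t) = t**4 (Q(t) = (t**2)**2 = t**4)
s(N, E) = -9*N (s(N, E) = N*(-9) = -9*N)
1631421 + s(-1757, Q(1)/(-1022) + 541/469) = 1631421 - 9*(-1757) = 1631421 + 15813 = 1647234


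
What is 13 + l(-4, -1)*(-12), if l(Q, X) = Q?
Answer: 61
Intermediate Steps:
13 + l(-4, -1)*(-12) = 13 - 4*(-12) = 13 + 48 = 61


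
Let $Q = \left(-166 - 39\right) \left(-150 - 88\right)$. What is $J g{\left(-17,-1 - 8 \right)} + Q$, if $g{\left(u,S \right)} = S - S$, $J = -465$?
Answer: $48790$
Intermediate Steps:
$g{\left(u,S \right)} = 0$
$Q = 48790$ ($Q = \left(-205\right) \left(-238\right) = 48790$)
$J g{\left(-17,-1 - 8 \right)} + Q = \left(-465\right) 0 + 48790 = 0 + 48790 = 48790$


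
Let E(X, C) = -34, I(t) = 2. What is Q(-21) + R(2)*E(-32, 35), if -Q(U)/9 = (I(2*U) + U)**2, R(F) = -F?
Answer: -3181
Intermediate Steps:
Q(U) = -9*(2 + U)**2
Q(-21) + R(2)*E(-32, 35) = -9*(2 - 21)**2 - 1*2*(-34) = -9*(-19)**2 - 2*(-34) = -9*361 + 68 = -3249 + 68 = -3181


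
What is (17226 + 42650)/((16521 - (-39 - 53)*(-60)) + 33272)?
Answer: 59876/44273 ≈ 1.3524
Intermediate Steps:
(17226 + 42650)/((16521 - (-39 - 53)*(-60)) + 33272) = 59876/((16521 - (-92)*(-60)) + 33272) = 59876/((16521 - 1*5520) + 33272) = 59876/((16521 - 5520) + 33272) = 59876/(11001 + 33272) = 59876/44273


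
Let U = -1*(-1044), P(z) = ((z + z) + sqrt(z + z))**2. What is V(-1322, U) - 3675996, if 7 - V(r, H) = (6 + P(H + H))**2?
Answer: -304555065344057 - 3496446134784*sqrt(29) ≈ -3.2338e+14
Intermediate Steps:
P(z) = (2*z + sqrt(2)*sqrt(z))**2 (P(z) = (2*z + sqrt(2*z))**2 = (2*z + sqrt(2)*sqrt(z))**2)
U = 1044
V(r, H) = 7 - (6 + (2*sqrt(H) + 4*H)**2)**2 (V(r, H) = 7 - (6 + (2*(H + H) + sqrt(2)*sqrt(H + H))**2)**2 = 7 - (6 + (2*(2*H) + sqrt(2)*sqrt(2*H))**2)**2 = 7 - (6 + (4*H + sqrt(2)*(sqrt(2)*sqrt(H)))**2)**2 = 7 - (6 + (4*H + 2*sqrt(H))**2)**2 = 7 - (6 + (2*sqrt(H) + 4*H)**2)**2)
V(-1322, U) - 3675996 = (7 - 4*(3 + 2*(sqrt(1044) + 2*1044)**2)**2) - 3675996 = (7 - 4*(3 + 2*(6*sqrt(29) + 2088)**2)**2) - 3675996 = (7 - 4*(3 + 2*(2088 + 6*sqrt(29))**2)**2) - 3675996 = -3675989 - 4*(3 + 2*(2088 + 6*sqrt(29))**2)**2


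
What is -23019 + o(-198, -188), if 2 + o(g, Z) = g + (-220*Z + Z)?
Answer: 17953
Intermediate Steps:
o(g, Z) = -2 + g - 219*Z (o(g, Z) = -2 + (g + (-220*Z + Z)) = -2 + (g - 219*Z) = -2 + g - 219*Z)
-23019 + o(-198, -188) = -23019 + (-2 - 198 - 219*(-188)) = -23019 + (-2 - 198 + 41172) = -23019 + 40972 = 17953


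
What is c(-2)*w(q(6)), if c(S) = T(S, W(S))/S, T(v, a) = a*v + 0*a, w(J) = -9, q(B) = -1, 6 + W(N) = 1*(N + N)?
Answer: 90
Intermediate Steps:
W(N) = -6 + 2*N (W(N) = -6 + 1*(N + N) = -6 + 1*(2*N) = -6 + 2*N)
T(v, a) = a*v (T(v, a) = a*v + 0 = a*v)
c(S) = -6 + 2*S (c(S) = ((-6 + 2*S)*S)/S = (S*(-6 + 2*S))/S = -6 + 2*S)
c(-2)*w(q(6)) = (-6 + 2*(-2))*(-9) = (-6 - 4)*(-9) = -10*(-9) = 90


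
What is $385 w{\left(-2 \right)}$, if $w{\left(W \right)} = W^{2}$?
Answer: $1540$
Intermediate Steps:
$385 w{\left(-2 \right)} = 385 \left(-2\right)^{2} = 385 \cdot 4 = 1540$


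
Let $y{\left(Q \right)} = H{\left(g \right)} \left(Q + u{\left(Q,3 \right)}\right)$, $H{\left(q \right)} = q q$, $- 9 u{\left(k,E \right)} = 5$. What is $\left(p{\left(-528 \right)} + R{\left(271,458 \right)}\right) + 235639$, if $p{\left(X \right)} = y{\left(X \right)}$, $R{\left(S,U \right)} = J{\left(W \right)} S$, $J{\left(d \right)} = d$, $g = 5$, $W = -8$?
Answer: $\frac{1982314}{9} \approx 2.2026 \cdot 10^{5}$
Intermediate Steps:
$u{\left(k,E \right)} = - \frac{5}{9}$ ($u{\left(k,E \right)} = \left(- \frac{1}{9}\right) 5 = - \frac{5}{9}$)
$H{\left(q \right)} = q^{2}$
$R{\left(S,U \right)} = - 8 S$
$y{\left(Q \right)} = - \frac{125}{9} + 25 Q$ ($y{\left(Q \right)} = 5^{2} \left(Q - \frac{5}{9}\right) = 25 \left(- \frac{5}{9} + Q\right) = - \frac{125}{9} + 25 Q$)
$p{\left(X \right)} = - \frac{125}{9} + 25 X$
$\left(p{\left(-528 \right)} + R{\left(271,458 \right)}\right) + 235639 = \left(\left(- \frac{125}{9} + 25 \left(-528\right)\right) - 2168\right) + 235639 = \left(\left(- \frac{125}{9} - 13200\right) - 2168\right) + 235639 = \left(- \frac{118925}{9} - 2168\right) + 235639 = - \frac{138437}{9} + 235639 = \frac{1982314}{9}$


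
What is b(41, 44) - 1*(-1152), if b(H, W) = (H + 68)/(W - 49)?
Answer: 5651/5 ≈ 1130.2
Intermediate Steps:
b(H, W) = (68 + H)/(-49 + W)
b(41, 44) - 1*(-1152) = (68 + 41)/(-49 + 44) - 1*(-1152) = 109/(-5) + 1152 = -⅕*109 + 1152 = -109/5 + 1152 = 5651/5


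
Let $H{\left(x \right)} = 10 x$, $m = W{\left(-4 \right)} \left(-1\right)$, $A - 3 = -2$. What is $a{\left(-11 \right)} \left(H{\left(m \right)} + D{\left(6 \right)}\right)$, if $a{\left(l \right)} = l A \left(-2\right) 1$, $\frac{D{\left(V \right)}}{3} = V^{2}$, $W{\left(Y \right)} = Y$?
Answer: $3256$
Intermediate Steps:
$A = 1$ ($A = 3 - 2 = 1$)
$m = 4$ ($m = \left(-4\right) \left(-1\right) = 4$)
$D{\left(V \right)} = 3 V^{2}$
$a{\left(l \right)} = - 2 l$ ($a{\left(l \right)} = l 1 \left(-2\right) 1 = l \left(-2\right) 1 = - 2 l 1 = - 2 l$)
$a{\left(-11 \right)} \left(H{\left(m \right)} + D{\left(6 \right)}\right) = \left(-2\right) \left(-11\right) \left(10 \cdot 4 + 3 \cdot 6^{2}\right) = 22 \left(40 + 3 \cdot 36\right) = 22 \left(40 + 108\right) = 22 \cdot 148 = 3256$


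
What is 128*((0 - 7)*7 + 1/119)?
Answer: -746240/119 ≈ -6270.9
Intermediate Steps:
128*((0 - 7)*7 + 1/119) = 128*(-7*7 + 1/119) = 128*(-49 + 1/119) = 128*(-5830/119) = -746240/119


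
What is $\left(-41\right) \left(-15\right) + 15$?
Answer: $630$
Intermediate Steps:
$\left(-41\right) \left(-15\right) + 15 = 615 + 15 = 630$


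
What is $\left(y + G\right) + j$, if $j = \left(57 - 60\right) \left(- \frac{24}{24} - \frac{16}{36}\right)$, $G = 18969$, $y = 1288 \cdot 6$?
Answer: $\frac{80104}{3} \approx 26701.0$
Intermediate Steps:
$y = 7728$
$j = \frac{13}{3}$ ($j = - 3 \left(\left(-24\right) \frac{1}{24} - \frac{4}{9}\right) = - 3 \left(-1 - \frac{4}{9}\right) = \left(-3\right) \left(- \frac{13}{9}\right) = \frac{13}{3} \approx 4.3333$)
$\left(y + G\right) + j = \left(7728 + 18969\right) + \frac{13}{3} = 26697 + \frac{13}{3} = \frac{80104}{3}$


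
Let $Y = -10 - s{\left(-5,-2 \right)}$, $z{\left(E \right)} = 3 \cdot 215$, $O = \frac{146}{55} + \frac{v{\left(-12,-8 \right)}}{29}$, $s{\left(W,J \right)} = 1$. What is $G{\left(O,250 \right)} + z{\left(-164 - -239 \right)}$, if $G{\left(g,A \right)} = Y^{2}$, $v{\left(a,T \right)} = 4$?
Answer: $766$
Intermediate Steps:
$O = \frac{4454}{1595}$ ($O = \frac{146}{55} + \frac{4}{29} = \frac{4454}{1595} \approx 2.7925$)
$z{\left(E \right)} = 645$
$Y = -11$ ($Y = -10 - 1 = -11$)
$G{\left(g,A \right)} = 121$ ($G{\left(g,A \right)} = \left(-11\right)^{2} = 121$)
$G{\left(O,250 \right)} + z{\left(-164 - -239 \right)} = 121 + 645 = 766$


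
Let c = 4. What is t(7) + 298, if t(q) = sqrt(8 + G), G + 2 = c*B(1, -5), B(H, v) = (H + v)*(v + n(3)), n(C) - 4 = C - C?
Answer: 298 + sqrt(22) ≈ 302.69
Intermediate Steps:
n(C) = 4 (n(C) = 4 + (C - C) = 4 + 0 = 4)
B(H, v) = (4 + v)*(H + v) (B(H, v) = (H + v)*(v + 4) = (H + v)*(4 + v) = (4 + v)*(H + v))
G = 14 (G = -2 + 4*((-5)**2 + 4*1 + 4*(-5) + 1*(-5)) = -2 + 4*(25 + 4 - 20 - 5) = -2 + 4*4 = -2 + 16 = 14)
t(q) = sqrt(22) (t(q) = sqrt(8 + 14) = sqrt(22))
t(7) + 298 = sqrt(22) + 298 = 298 + sqrt(22)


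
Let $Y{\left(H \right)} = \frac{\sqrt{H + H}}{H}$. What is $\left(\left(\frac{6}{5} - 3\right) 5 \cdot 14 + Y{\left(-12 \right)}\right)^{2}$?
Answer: $\frac{\left(756 + i \sqrt{6}\right)^{2}}{36} \approx 15876.0 + 102.88 i$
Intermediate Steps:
$Y{\left(H \right)} = \frac{\sqrt{2}}{\sqrt{H}}$ ($Y{\left(H \right)} = \frac{\sqrt{2 H}}{H} = \frac{\sqrt{2} \sqrt{H}}{H} = \frac{\sqrt{2}}{\sqrt{H}}$)
$\left(\left(\frac{6}{5} - 3\right) 5 \cdot 14 + Y{\left(-12 \right)}\right)^{2} = \left(\left(\frac{6}{5} - 3\right) 5 \cdot 14 + \frac{\sqrt{2}}{2 i \sqrt{3}}\right)^{2} = \left(\left(6 \cdot \frac{1}{5} - 3\right) 5 \cdot 14 + \sqrt{2} \left(- \frac{i \sqrt{3}}{6}\right)\right)^{2} = \left(\left(\frac{6}{5} - 3\right) 5 \cdot 14 - \frac{i \sqrt{6}}{6}\right)^{2} = \left(\left(- \frac{9}{5}\right) 5 \cdot 14 - \frac{i \sqrt{6}}{6}\right)^{2} = \left(\left(-9\right) 14 - \frac{i \sqrt{6}}{6}\right)^{2} = \left(-126 - \frac{i \sqrt{6}}{6}\right)^{2}$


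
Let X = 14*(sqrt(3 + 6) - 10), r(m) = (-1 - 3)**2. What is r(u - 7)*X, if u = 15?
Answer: -1568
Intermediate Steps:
r(m) = 16 (r(m) = (-4)**2 = 16)
X = -98 (X = 14*(sqrt(9) - 10) = 14*(3 - 10) = 14*(-7) = -98)
r(u - 7)*X = 16*(-98) = -1568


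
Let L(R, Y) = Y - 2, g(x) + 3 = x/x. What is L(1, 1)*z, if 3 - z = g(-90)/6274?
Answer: -9412/3137 ≈ -3.0003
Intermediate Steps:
g(x) = -2 (g(x) = -3 + x/x = -3 + 1 = -2)
L(R, Y) = -2 + Y
z = 9412/3137 (z = 3 - (-2)/6274 = 3 - 1*(-1/3137) = 3 + 1/3137 = 9412/3137 ≈ 3.0003)
L(1, 1)*z = (-2 + 1)*(9412/3137) = -1*9412/3137 = -9412/3137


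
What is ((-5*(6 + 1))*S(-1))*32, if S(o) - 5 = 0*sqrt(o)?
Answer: -5600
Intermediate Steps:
S(o) = 5 (S(o) = 5 + 0*sqrt(o) = 5 + 0 = 5)
((-5*(6 + 1))*S(-1))*32 = (-5*(6 + 1)*5)*32 = (-5*7*5)*32 = -35*5*32 = -175*32 = -5600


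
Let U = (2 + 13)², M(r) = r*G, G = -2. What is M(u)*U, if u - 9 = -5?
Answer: -1800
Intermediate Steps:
u = 4 (u = 9 - 5 = 4)
M(r) = -2*r (M(r) = r*(-2) = -2*r)
U = 225 (U = 15² = 225)
M(u)*U = -2*4*225 = -8*225 = -1800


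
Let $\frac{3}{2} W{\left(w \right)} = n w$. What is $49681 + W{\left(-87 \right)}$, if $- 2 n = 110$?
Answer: $52871$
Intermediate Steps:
$n = -55$ ($n = \left(- \frac{1}{2}\right) 110 = -55$)
$W{\left(w \right)} = - \frac{110 w}{3}$ ($W{\left(w \right)} = \frac{2 \left(- 55 w\right)}{3} = - \frac{110 w}{3}$)
$49681 + W{\left(-87 \right)} = 49681 - -3190 = 49681 + 3190 = 52871$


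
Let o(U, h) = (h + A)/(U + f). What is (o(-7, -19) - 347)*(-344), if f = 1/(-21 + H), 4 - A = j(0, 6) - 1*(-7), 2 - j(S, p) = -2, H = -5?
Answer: 21611800/183 ≈ 1.1810e+5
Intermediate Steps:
j(S, p) = 4 (j(S, p) = 2 - 1*(-2) = 2 + 2 = 4)
A = -7 (A = 4 - (4 - 1*(-7)) = 4 - (4 + 7) = 4 - 1*11 = 4 - 11 = -7)
f = -1/26 (f = 1/(-21 - 5) = 1/(-26) = -1/26 ≈ -0.038462)
o(U, h) = (-7 + h)/(-1/26 + U) (o(U, h) = (h - 7)/(U - 1/26) = (-7 + h)/(-1/26 + U))
(o(-7, -19) - 347)*(-344) = (26*(-7 - 19)/(-1 + 26*(-7)) - 347)*(-344) = (26*(-26)/(-1 - 182) - 347)*(-344) = (26*(-26)/(-183) - 347)*(-344) = (26*(-1/183)*(-26) - 347)*(-344) = (676/183 - 347)*(-344) = -62825/183*(-344) = 21611800/183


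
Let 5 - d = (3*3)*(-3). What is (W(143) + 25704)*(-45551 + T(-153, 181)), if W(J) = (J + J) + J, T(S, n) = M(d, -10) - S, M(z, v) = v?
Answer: -1186647264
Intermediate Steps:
d = 32 (d = 5 - 3*3*(-3) = 5 - 9*(-3) = 5 - 1*(-27) = 5 + 27 = 32)
T(S, n) = -10 - S
W(J) = 3*J (W(J) = 2*J + J = 3*J)
(W(143) + 25704)*(-45551 + T(-153, 181)) = (3*143 + 25704)*(-45551 + (-10 - 1*(-153))) = (429 + 25704)*(-45551 + (-10 + 153)) = 26133*(-45551 + 143) = 26133*(-45408) = -1186647264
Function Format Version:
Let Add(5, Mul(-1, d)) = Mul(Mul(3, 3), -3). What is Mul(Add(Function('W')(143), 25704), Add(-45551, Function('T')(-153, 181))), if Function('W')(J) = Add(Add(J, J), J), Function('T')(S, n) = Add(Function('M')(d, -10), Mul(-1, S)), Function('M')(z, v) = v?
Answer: -1186647264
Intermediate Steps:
d = 32 (d = Add(5, Mul(-1, Mul(Mul(3, 3), -3))) = Add(5, Mul(-1, Mul(9, -3))) = Add(5, Mul(-1, -27)) = Add(5, 27) = 32)
Function('T')(S, n) = Add(-10, Mul(-1, S))
Function('W')(J) = Mul(3, J) (Function('W')(J) = Add(Mul(2, J), J) = Mul(3, J))
Mul(Add(Function('W')(143), 25704), Add(-45551, Function('T')(-153, 181))) = Mul(Add(Mul(3, 143), 25704), Add(-45551, Add(-10, Mul(-1, -153)))) = Mul(Add(429, 25704), Add(-45551, Add(-10, 153))) = Mul(26133, Add(-45551, 143)) = Mul(26133, -45408) = -1186647264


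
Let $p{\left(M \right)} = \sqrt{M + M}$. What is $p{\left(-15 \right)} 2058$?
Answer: $2058 i \sqrt{30} \approx 11272.0 i$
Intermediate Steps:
$p{\left(M \right)} = \sqrt{2} \sqrt{M}$ ($p{\left(M \right)} = \sqrt{2 M} = \sqrt{2} \sqrt{M}$)
$p{\left(-15 \right)} 2058 = \sqrt{2} \sqrt{-15} \cdot 2058 = \sqrt{2} i \sqrt{15} \cdot 2058 = i \sqrt{30} \cdot 2058 = 2058 i \sqrt{30}$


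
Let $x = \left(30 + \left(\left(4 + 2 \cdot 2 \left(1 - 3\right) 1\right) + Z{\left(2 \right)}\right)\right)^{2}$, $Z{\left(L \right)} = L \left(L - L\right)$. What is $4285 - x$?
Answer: $3609$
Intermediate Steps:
$Z{\left(L \right)} = 0$ ($Z{\left(L \right)} = L 0 = 0$)
$x = 676$ ($x = \left(30 + \left(\left(4 + 2 \cdot 2 \left(1 - 3\right) 1\right) + 0\right)\right)^{2} = \left(30 + \left(\left(4 + 4 \left(\left(-2\right) 1\right)\right) + 0\right)\right)^{2} = \left(30 + \left(\left(4 + 4 \left(-2\right)\right) + 0\right)\right)^{2} = \left(30 + \left(\left(4 - 8\right) + 0\right)\right)^{2} = \left(30 + \left(-4 + 0\right)\right)^{2} = \left(30 - 4\right)^{2} = 26^{2} = 676$)
$4285 - x = 4285 - 676 = 3609$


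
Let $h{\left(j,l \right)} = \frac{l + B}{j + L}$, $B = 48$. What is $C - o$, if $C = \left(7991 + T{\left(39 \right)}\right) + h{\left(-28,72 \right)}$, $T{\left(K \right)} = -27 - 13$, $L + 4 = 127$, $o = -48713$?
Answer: $\frac{1076640}{19} \approx 56665.0$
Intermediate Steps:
$L = 123$ ($L = -4 + 127 = 123$)
$h{\left(j,l \right)} = \frac{48 + l}{123 + j}$ ($h{\left(j,l \right)} = \frac{l + 48}{j + 123} = \frac{48 + l}{123 + j}$)
$T{\left(K \right)} = -40$
$C = \frac{151093}{19}$ ($C = \left(7991 - 40\right) + \frac{48 + 72}{123 - 28} = 7951 + \frac{1}{95} \cdot 120 = 7951 + \frac{24}{19} = \frac{151093}{19} \approx 7952.3$)
$C - o = \frac{151093}{19} - -48713 = \frac{151093}{19} + 48713 = \frac{1076640}{19}$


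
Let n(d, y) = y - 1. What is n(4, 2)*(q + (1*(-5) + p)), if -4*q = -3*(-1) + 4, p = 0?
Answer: -27/4 ≈ -6.7500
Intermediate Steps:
n(d, y) = -1 + y
q = -7/4 (q = -(-3*(-1) + 4)/4 = -(3 + 4)/4 = -1/4*7 = -7/4 ≈ -1.7500)
n(4, 2)*(q + (1*(-5) + p)) = (-1 + 2)*(-7/4 + (1*(-5) + 0)) = 1*(-7/4 + (-5 + 0)) = 1*(-7/4 - 5) = 1*(-27/4) = -27/4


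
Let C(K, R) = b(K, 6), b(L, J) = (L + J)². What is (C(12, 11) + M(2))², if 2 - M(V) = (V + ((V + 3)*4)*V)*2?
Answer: 58564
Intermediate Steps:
b(L, J) = (J + L)²
C(K, R) = (6 + K)²
M(V) = 2 - 2*V - 2*V*(12 + 4*V) (M(V) = 2 - (V + ((V + 3)*4)*V)*2 = 2 - (V + ((3 + V)*4)*V)*2 = 2 - (V + (12 + 4*V)*V)*2 = 2 - (V + V*(12 + 4*V))*2 = 2 - (2*V + 2*V*(12 + 4*V)) = 2 + (-2*V - 2*V*(12 + 4*V)) = 2 - 2*V - 2*V*(12 + 4*V))
(C(12, 11) + M(2))² = ((6 + 12)² + (2 - 26*2 - 8*2²))² = (18² + (2 - 52 - 8*4))² = (324 + (2 - 52 - 32))² = (324 - 82)² = 242² = 58564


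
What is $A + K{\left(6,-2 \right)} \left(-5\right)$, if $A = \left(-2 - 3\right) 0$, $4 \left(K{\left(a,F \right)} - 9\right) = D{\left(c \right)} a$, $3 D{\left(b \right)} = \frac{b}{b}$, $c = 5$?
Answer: $- \frac{95}{2} \approx -47.5$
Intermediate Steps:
$D{\left(b \right)} = \frac{1}{3}$ ($D{\left(b \right)} = \frac{b \frac{1}{b}}{3} = \frac{1}{3} \cdot 1 = \frac{1}{3}$)
$K{\left(a,F \right)} = 9 + \frac{a}{12}$ ($K{\left(a,F \right)} = 9 + \frac{\frac{1}{3} a}{4} = 9 + \frac{a}{12}$)
$A = 0$ ($A = \left(-5\right) 0 = 0$)
$A + K{\left(6,-2 \right)} \left(-5\right) = 0 + \left(9 + \frac{1}{12} \cdot 6\right) \left(-5\right) = 0 + \left(9 + \frac{1}{2}\right) \left(-5\right) = 0 + \frac{19}{2} \left(-5\right) = 0 - \frac{95}{2} = - \frac{95}{2}$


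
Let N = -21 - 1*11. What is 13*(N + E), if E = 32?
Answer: 0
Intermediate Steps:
N = -32 (N = -21 - 11 = -32)
13*(N + E) = 13*(-32 + 32) = 13*0 = 0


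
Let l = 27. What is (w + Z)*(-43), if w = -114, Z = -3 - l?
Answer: 6192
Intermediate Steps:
Z = -30 (Z = -3 - 1*27 = -3 - 27 = -30)
(w + Z)*(-43) = (-114 - 30)*(-43) = -144*(-43) = 6192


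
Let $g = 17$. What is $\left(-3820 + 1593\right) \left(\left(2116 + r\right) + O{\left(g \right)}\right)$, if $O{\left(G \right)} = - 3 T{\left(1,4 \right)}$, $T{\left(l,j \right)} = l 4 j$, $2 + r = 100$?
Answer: $-4823682$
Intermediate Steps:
$r = 98$ ($r = -2 + 100 = 98$)
$T{\left(l,j \right)} = 4 j l$ ($T{\left(l,j \right)} = 4 l j = 4 j l$)
$O{\left(G \right)} = -48$ ($O{\left(G \right)} = - 3 \cdot 4 \cdot 4 \cdot 1 = \left(-3\right) 16 = -48$)
$\left(-3820 + 1593\right) \left(\left(2116 + r\right) + O{\left(g \right)}\right) = \left(-3820 + 1593\right) \left(\left(2116 + 98\right) - 48\right) = - 2227 \left(2214 - 48\right) = \left(-2227\right) 2166 = -4823682$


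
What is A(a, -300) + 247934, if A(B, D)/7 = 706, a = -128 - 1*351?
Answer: 252876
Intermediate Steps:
a = -479 (a = -128 - 351 = -479)
A(B, D) = 4942 (A(B, D) = 7*706 = 4942)
A(a, -300) + 247934 = 4942 + 247934 = 252876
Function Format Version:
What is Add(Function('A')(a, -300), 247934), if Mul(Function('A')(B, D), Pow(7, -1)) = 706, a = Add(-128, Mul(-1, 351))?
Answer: 252876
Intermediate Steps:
a = -479 (a = Add(-128, -351) = -479)
Function('A')(B, D) = 4942 (Function('A')(B, D) = Mul(7, 706) = 4942)
Add(Function('A')(a, -300), 247934) = Add(4942, 247934) = 252876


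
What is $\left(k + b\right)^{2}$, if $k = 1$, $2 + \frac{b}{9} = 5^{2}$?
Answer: $43264$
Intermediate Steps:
$b = 207$ ($b = -18 + 9 \cdot 5^{2} = -18 + 9 \cdot 25 = -18 + 225 = 207$)
$\left(k + b\right)^{2} = \left(1 + 207\right)^{2} = 208^{2} = 43264$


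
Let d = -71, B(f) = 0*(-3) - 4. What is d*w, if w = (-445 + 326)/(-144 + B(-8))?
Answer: -8449/148 ≈ -57.088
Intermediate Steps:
B(f) = -4 (B(f) = 0 - 4 = -4)
w = 119/148 (w = (-445 + 326)/(-144 - 4) = -119/(-148) = -119*(-1/148) = 119/148 ≈ 0.80405)
d*w = -71*119/148 = -8449/148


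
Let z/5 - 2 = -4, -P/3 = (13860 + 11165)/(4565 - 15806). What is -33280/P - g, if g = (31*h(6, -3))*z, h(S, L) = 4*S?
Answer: 945936/385 ≈ 2457.0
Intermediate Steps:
P = 25025/3747 (P = -3*(13860 + 11165)/(4565 - 15806) = -75075/(-11241) = -75075*(-1)/11241 = -3*(-25025/11241) = 25025/3747 ≈ 6.6787)
z = -10 (z = 10 + 5*(-4) = 10 - 20 = -10)
g = -7440 (g = (31*(4*6))*(-10) = (31*24)*(-10) = 744*(-10) = -7440)
-33280/P - g = -33280/25025/3747 - 1*(-7440) = -33280*3747/25025 + 7440 = -1918464/385 + 7440 = 945936/385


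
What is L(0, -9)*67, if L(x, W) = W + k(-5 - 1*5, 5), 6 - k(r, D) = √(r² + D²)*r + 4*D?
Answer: -1541 + 3350*√5 ≈ 5949.8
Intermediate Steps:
k(r, D) = 6 - 4*D - r*√(D² + r²) (k(r, D) = 6 - (√(r² + D²)*r + 4*D) = 6 - (√(D² + r²)*r + 4*D) = 6 - (r*√(D² + r²) + 4*D) = 6 - (4*D + r*√(D² + r²)) = 6 + (-4*D - r*√(D² + r²)) = 6 - 4*D - r*√(D² + r²))
L(x, W) = -14 + W + 50*√5 (L(x, W) = W + (6 - 4*5 - (-5 - 1*5)*√(5² + (-5 - 1*5)²)) = W + (6 - 20 - (-5 - 5)*√(25 + (-5 - 5)²)) = W + (6 - 20 - 1*(-10)*√(25 + (-10)²)) = W + (6 - 20 - 1*(-10)*√(25 + 100)) = W + (6 - 20 - 1*(-10)*√125) = W + (6 - 20 - 1*(-10)*5*√5) = W + (6 - 20 + 50*√5) = W + (-14 + 50*√5) = -14 + W + 50*√5)
L(0, -9)*67 = (-14 - 9 + 50*√5)*67 = (-23 + 50*√5)*67 = -1541 + 3350*√5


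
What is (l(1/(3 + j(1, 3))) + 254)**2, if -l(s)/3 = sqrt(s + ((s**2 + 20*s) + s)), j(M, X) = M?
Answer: 1033057/16 - 381*sqrt(89) ≈ 60972.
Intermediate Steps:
l(s) = -3*sqrt(s**2 + 22*s) (l(s) = -3*sqrt(s + ((s**2 + 20*s) + s)) = -3*sqrt(s + (s**2 + 21*s)) = -3*sqrt(s**2 + 22*s))
(l(1/(3 + j(1, 3))) + 254)**2 = (-3*sqrt(22 + 1/(3 + 1))/sqrt(3 + 1) + 254)**2 = (-3*sqrt(22 + 1/4)/2 + 254)**2 = (-3*sqrt(89)/4 + 254)**2 = (254 - 3*sqrt(89)/4)**2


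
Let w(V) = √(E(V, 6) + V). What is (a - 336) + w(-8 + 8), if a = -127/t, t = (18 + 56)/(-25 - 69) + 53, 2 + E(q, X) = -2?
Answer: -830513/2454 + 2*I ≈ -338.43 + 2.0*I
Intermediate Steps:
E(q, X) = -4 (E(q, X) = -2 - 2 = -4)
t = 2454/47 (t = 74/(-94) + 53 = 74*(-1/94) + 53 = -37/47 + 53 = 2454/47 ≈ 52.213)
a = -5969/2454 (a = -127/2454/47 = -127*47/2454 = -5969/2454 ≈ -2.4324)
w(V) = √(-4 + V)
(a - 336) + w(-8 + 8) = (-5969/2454 - 336) + √(-4 + (-8 + 8)) = -830513/2454 + √(-4 + 0) = -830513/2454 + √(-4) = -830513/2454 + 2*I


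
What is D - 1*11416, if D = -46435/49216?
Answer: -561896291/49216 ≈ -11417.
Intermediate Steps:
D = -46435/49216 (D = -46435*1/49216 = -46435/49216 ≈ -0.94349)
D - 1*11416 = -46435/49216 - 1*11416 = -46435/49216 - 11416 = -561896291/49216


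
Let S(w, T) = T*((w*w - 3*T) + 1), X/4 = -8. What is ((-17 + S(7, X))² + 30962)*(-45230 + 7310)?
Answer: -834910539360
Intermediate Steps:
X = -32 (X = 4*(-8) = -32)
S(w, T) = T*(1 + w² - 3*T) (S(w, T) = T*((w² - 3*T) + 1) = T*(1 + w² - 3*T))
((-17 + S(7, X))² + 30962)*(-45230 + 7310) = ((-17 - 32*(1 + 7² - 3*(-32)))² + 30962)*(-45230 + 7310) = ((-17 - 32*(1 + 49 + 96))² + 30962)*(-37920) = ((-17 - 32*146)² + 30962)*(-37920) = ((-17 - 4672)² + 30962)*(-37920) = ((-4689)² + 30962)*(-37920) = (21986721 + 30962)*(-37920) = 22017683*(-37920) = -834910539360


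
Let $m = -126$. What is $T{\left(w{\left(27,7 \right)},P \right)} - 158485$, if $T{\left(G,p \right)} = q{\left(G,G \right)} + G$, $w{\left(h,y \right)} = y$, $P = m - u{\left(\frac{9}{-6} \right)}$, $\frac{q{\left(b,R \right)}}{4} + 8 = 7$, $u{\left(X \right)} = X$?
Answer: $-158482$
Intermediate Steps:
$q{\left(b,R \right)} = -4$ ($q{\left(b,R \right)} = -32 + 4 \cdot 7 = -32 + 28 = -4$)
$P = - \frac{249}{2}$ ($P = -126 - \frac{9}{-6} = -126 - 9 \left(- \frac{1}{6}\right) = -126 - - \frac{3}{2} = -126 + \frac{3}{2} = - \frac{249}{2} \approx -124.5$)
$T{\left(G,p \right)} = -4 + G$
$T{\left(w{\left(27,7 \right)},P \right)} - 158485 = \left(-4 + 7\right) - 158485 = 3 - 158485 = -158482$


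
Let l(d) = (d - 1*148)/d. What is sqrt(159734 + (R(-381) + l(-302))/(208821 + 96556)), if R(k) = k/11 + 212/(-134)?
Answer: 2*sqrt(46121019049924400874096838)/33984490199 ≈ 399.67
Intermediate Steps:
R(k) = -106/67 + k/11 (R(k) = k*(1/11) + 212*(-1/134) = k/11 - 106/67 = -106/67 + k/11)
l(d) = (-148 + d)/d (l(d) = (d - 148)/d = (-148 + d)/d)
sqrt(159734 + (R(-381) + l(-302))/(208821 + 96556)) = sqrt(159734 + ((-106/67 + (1/11)*(-381)) + (-148 - 302)/(-302))/(208821 + 96556)) = sqrt(159734 + ((-106/67 - 381/11) - 1/302*(-450))/305377) = sqrt(159734 + (-26693/737 + 225/151)*(1/305377)) = sqrt(159734 - 3864818/111287*1/305377) = sqrt(159734 - 3864818/33984490199) = sqrt(5428478553582248/33984490199) = 2*sqrt(46121019049924400874096838)/33984490199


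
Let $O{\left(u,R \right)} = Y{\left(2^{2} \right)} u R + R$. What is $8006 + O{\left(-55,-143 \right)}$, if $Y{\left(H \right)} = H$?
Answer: $39323$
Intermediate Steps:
$O{\left(u,R \right)} = R + 4 R u$ ($O{\left(u,R \right)} = 2^{2} u R + R = 4 u R + R = 4 R u + R = R + 4 R u$)
$8006 + O{\left(-55,-143 \right)} = 8006 - 143 \left(1 + 4 \left(-55\right)\right) = 8006 - 143 \left(1 - 220\right) = 8006 - -31317 = 8006 + 31317 = 39323$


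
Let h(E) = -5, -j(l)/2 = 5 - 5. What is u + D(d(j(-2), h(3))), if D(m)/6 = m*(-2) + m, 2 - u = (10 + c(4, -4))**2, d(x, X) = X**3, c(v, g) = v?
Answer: 556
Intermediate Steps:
j(l) = 0 (j(l) = -2*(5 - 5) = -2*0 = 0)
u = -194 (u = 2 - (10 + 4)**2 = 2 - 1*14**2 = 2 - 1*196 = 2 - 196 = -194)
D(m) = -6*m (D(m) = 6*(m*(-2) + m) = 6*(-2*m + m) = 6*(-m) = -6*m)
u + D(d(j(-2), h(3))) = -194 - 6*(-5)**3 = -194 - 6*(-125) = -194 + 750 = 556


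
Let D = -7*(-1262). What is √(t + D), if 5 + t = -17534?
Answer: I*√8705 ≈ 93.301*I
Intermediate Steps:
t = -17539 (t = -5 - 17534 = -17539)
D = 8834
√(t + D) = √(-17539 + 8834) = √(-8705) = I*√8705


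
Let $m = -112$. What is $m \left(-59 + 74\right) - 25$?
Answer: $-1705$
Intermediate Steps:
$m \left(-59 + 74\right) - 25 = - 112 \left(-59 + 74\right) - 25 = \left(-112\right) 15 - 25 = -1680 - 25 = -1705$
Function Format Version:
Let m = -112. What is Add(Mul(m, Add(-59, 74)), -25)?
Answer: -1705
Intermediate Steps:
Add(Mul(m, Add(-59, 74)), -25) = Add(Mul(-112, Add(-59, 74)), -25) = Add(Mul(-112, 15), -25) = Add(-1680, -25) = -1705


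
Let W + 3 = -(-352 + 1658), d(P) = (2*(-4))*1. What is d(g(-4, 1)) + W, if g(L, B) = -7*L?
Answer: -1317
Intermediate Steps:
d(P) = -8 (d(P) = -8*1 = -8)
W = -1309 (W = -3 - (-352 + 1658) = -3 - 1*1306 = -3 - 1306 = -1309)
d(g(-4, 1)) + W = -8 - 1309 = -1317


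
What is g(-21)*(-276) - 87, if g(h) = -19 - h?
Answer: -639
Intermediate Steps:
g(-21)*(-276) - 87 = (-19 - 1*(-21))*(-276) - 87 = (-19 + 21)*(-276) - 87 = 2*(-276) - 87 = -552 - 87 = -639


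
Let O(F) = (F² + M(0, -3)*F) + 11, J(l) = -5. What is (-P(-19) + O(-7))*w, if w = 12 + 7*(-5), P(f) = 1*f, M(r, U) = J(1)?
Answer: -2622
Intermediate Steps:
M(r, U) = -5
P(f) = f
w = -23 (w = 12 - 35 = -23)
O(F) = 11 + F² - 5*F (O(F) = (F² - 5*F) + 11 = 11 + F² - 5*F)
(-P(-19) + O(-7))*w = (-1*(-19) + (11 + (-7)² - 5*(-7)))*(-23) = (19 + (11 + 49 + 35))*(-23) = (19 + 95)*(-23) = 114*(-23) = -2622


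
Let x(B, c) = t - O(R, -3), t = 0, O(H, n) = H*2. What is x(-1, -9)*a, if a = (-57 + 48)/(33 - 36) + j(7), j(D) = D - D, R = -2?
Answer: 12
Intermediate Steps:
O(H, n) = 2*H
j(D) = 0
x(B, c) = 4 (x(B, c) = 0 - 2*(-2) = 0 - 1*(-4) = 0 + 4 = 4)
a = 3 (a = (-57 + 48)/(33 - 36) + 0 = -9/(-3) + 0 = -9*(-1/3) + 0 = 3 + 0 = 3)
x(-1, -9)*a = 4*3 = 12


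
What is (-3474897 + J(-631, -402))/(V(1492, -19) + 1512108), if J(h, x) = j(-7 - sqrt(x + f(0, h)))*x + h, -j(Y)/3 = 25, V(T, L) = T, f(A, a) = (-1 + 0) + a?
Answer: -1722689/756800 ≈ -2.2763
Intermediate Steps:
f(A, a) = -1 + a
j(Y) = -75 (j(Y) = -3*25 = -75)
J(h, x) = h - 75*x (J(h, x) = -75*x + h = h - 75*x)
(-3474897 + J(-631, -402))/(V(1492, -19) + 1512108) = (-3474897 + (-631 - 75*(-402)))/(1492 + 1512108) = (-3474897 + (-631 + 30150))/1513600 = (-3474897 + 29519)*(1/1513600) = -3445378*1/1513600 = -1722689/756800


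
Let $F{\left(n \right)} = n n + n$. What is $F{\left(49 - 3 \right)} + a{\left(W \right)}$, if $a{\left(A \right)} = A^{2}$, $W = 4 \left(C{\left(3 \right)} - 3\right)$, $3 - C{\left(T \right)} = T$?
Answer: $2306$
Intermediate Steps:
$C{\left(T \right)} = 3 - T$
$F{\left(n \right)} = n + n^{2}$ ($F{\left(n \right)} = n^{2} + n = n + n^{2}$)
$W = -12$ ($W = 4 \left(\left(3 - 3\right) - 3\right) = 4 \left(0 - 3\right) = 4 \left(-3\right) = -12$)
$F{\left(49 - 3 \right)} + a{\left(W \right)} = \left(49 - 3\right) \left(1 + \left(49 - 3\right)\right) + \left(-12\right)^{2} = 46 \left(1 + 46\right) + 144 = 46 \cdot 47 + 144 = 2162 + 144 = 2306$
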